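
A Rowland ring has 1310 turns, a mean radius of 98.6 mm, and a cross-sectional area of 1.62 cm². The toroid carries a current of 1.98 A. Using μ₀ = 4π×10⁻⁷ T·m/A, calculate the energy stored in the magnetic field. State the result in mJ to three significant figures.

L = μ₀N²A/(2πR) = (4π×10⁻⁷)(1310)²(1.620×10^-4)/(2π×9.860×10^-2) = 5.639×10^-4 H.
U = ½LI² = ½(5.639×10^-4)(1.98)² = 1.105×10^-3 J.

U ≈ 1.11 mJ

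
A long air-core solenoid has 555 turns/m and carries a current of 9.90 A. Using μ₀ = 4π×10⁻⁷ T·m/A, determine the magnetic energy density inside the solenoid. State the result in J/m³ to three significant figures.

u ≈ 19.0 J/m³

B = μ₀nI = (4π×10⁻⁷)(555)(9.90) = 6.9046×10^-3 T.
u = B²/(2μ₀) = (6.9046×10^-3)²/(2×4π×10⁻⁷) = 18.97 J/m³.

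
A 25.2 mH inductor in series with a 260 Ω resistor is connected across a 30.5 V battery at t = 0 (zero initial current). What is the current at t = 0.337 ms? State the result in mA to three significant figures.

I ≈ 114 mA

τ = L/R = 2.520×10^-2/260 = 9.692×10^-5 s; final current I_∞ = ε/R = 30.5/260 = 0.1173 A.
I(t) = I_∞(1 − e^(−t/τ)) with t/τ = 3.477.
I = (0.1173)(1 − e^(−3.477)) = 0.1137 A.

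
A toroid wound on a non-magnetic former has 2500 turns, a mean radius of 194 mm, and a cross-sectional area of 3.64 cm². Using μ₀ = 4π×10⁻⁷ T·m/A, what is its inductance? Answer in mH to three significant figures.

L ≈ 2.35 mH

For a thin toroid, L = μ₀N²A/(2πR).
L = (4π×10⁻⁷)(2500)²(3.640×10^-4) / (2π×0.194 m) = 2.345×10^-3 H.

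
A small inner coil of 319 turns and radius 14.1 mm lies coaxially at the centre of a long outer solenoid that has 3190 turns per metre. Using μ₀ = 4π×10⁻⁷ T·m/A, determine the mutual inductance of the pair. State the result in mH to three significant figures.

M ≈ 0.799 mH

The outer solenoid produces a uniform field B₁ = μ₀n₁I₁ across the inner coil,
so the flux linkage is N₂Φ = N₂B₁A₂ = μ₀n₁N₂A₂·I₁, giving M = μ₀n₁N₂A₂.
A₂ = πr² = π(1.410×10^-2 m)² = 6.246×10^-4 m².
M = (4π×10⁻⁷)(3190)(319)(6.246×10^-4) = 7.987×10^-4 H.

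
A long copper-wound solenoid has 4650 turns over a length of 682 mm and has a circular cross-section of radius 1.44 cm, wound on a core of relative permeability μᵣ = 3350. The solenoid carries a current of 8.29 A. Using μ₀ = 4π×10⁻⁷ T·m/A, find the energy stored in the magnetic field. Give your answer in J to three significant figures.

U ≈ 2990 J

A = πr² = π(1.440×10^-2 m)² = 6.514×10^-4 m².
L = μ₀μᵣN²A/ℓ = (4π×10⁻⁷)(3350)(4650)²(6.514×10^-4)/(0.682) = 86.946 H.
U = ½LI² = ½(86.946)(8.29)² = 2.988×10^3 J.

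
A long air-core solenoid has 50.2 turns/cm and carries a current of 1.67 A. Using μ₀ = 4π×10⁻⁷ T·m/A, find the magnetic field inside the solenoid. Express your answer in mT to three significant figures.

B ≈ 10.5 mT

Inside a long solenoid, B = μ₀nI.
B = (4π×10⁻⁷)(5.020×10^3 m⁻¹)(1.67 A) = 1.053×10^-2 T.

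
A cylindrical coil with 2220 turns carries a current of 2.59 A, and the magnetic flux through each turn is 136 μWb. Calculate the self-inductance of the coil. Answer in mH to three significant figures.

L ≈ 117 mH

Self-inductance is defined by L = NΦ_B/I (flux linkage over current).
L = (2220)(1.360×10^-4 Wb)/(2.59 A) = 0.1166 H.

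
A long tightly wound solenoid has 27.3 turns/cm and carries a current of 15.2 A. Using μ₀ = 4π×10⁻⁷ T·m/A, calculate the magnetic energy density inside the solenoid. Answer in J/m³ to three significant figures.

B = μ₀nI = (4π×10⁻⁷)(2.730×10^3)(15.2) = 5.2145×10^-2 T.
u = B²/(2μ₀) = (5.2145×10^-2)²/(2×4π×10⁻⁷) = 1.082×10^3 J/m³.

u ≈ 1080 J/m³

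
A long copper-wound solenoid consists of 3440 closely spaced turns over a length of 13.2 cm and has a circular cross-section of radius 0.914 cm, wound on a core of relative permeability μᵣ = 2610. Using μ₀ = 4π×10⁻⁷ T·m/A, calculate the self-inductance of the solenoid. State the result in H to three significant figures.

A = πr² = π(9.140×10^-3 m)² = 2.624×10^-4 m².
For a long solenoid, L = μ₀μᵣN²A/ℓ.
L = (4π×10⁻⁷)(2610)(3440)²(2.624×10^-4)/(0.132 m) = 77.17 H.

L ≈ 77.2 H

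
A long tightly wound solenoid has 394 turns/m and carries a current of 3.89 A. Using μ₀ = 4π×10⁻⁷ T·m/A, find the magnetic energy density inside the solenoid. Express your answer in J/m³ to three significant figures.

u ≈ 1.48 J/m³

B = μ₀nI = (4π×10⁻⁷)(394)(3.89) = 1.926×10^-3 T.
u = B²/(2μ₀) = (1.926×10^-3)²/(2×4π×10⁻⁷) = 1.476 J/m³.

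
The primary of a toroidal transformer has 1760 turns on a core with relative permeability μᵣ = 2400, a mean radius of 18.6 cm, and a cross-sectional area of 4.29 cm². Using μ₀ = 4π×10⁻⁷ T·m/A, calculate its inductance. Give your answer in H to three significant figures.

For a thin toroid, L = μ₀μᵣN²A/(2πR).
L = (4π×10⁻⁷)(2400)(1760)²(4.290×10^-4) / (2π×0.186 m) = 3.429 H.

L ≈ 3.43 H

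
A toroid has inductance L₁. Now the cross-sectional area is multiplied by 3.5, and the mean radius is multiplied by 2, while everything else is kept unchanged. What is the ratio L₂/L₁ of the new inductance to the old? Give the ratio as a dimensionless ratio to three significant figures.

For a toroid, L ∝ μᵣN²A/R.
L₂/L₁ = (3.5) × (2)^-1 = 1.75.

L₂/L₁ = 1.75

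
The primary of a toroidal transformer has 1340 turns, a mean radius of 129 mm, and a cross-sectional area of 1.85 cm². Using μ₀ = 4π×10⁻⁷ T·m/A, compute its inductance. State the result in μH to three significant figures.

L ≈ 515 μH

For a thin toroid, L = μ₀N²A/(2πR).
L = (4π×10⁻⁷)(1340)²(1.850×10^-4) / (2π×0.129 m) = 5.150×10^-4 H.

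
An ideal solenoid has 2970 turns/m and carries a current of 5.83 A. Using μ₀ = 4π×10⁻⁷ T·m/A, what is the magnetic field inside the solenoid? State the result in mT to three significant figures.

B ≈ 21.8 mT

Inside a long solenoid, B = μ₀nI.
B = (4π×10⁻⁷)(2.970×10^3 m⁻¹)(5.83 A) = 2.176×10^-2 T.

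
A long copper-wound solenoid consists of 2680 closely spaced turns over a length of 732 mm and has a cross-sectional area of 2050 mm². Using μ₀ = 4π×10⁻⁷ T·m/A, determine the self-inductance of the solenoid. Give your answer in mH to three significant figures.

A = 2050 mm² = 2.050×10^-3 m².
For a long solenoid, L = μ₀N²A/ℓ.
L = (4π×10⁻⁷)(2680)²(2.050×10^-3)/(0.732 m) = 2.528×10^-2 H.

L ≈ 25.3 mH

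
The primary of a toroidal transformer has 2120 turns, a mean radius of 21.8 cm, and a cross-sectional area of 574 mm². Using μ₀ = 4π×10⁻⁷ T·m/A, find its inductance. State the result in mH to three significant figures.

For a thin toroid, L = μ₀N²A/(2πR).
L = (4π×10⁻⁷)(2120)²(5.740×10^-4) / (2π×0.218 m) = 2.367×10^-3 H.

L ≈ 2.37 mH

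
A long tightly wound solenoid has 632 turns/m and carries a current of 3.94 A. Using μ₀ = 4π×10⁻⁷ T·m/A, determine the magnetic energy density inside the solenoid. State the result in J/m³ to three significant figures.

u ≈ 3.90 J/m³

B = μ₀nI = (4π×10⁻⁷)(632)(3.94) = 3.129×10^-3 T.
u = B²/(2μ₀) = (3.129×10^-3)²/(2×4π×10⁻⁷) = 3.896 J/m³.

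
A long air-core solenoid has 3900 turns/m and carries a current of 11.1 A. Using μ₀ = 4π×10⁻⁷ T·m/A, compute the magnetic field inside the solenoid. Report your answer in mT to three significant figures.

B ≈ 54.4 mT

Inside a long solenoid, B = μ₀nI.
B = (4π×10⁻⁷)(3.900×10^3 m⁻¹)(11.1 A) = 5.440×10^-2 T.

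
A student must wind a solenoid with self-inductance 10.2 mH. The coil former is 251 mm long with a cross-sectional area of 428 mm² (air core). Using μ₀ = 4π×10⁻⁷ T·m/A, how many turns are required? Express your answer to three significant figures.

A = 428 mm² = 4.280×10^-4 m².
From L = μ₀N²A/ℓ, N = √(Lℓ / (μ₀A)).
N = √[(1.020×10^-2)(0.251) / ((4π×10⁻⁷)×4.280×10^-4)] = √(4.760×10^6) ≈ 2181.8.

N ≈ 2180 turns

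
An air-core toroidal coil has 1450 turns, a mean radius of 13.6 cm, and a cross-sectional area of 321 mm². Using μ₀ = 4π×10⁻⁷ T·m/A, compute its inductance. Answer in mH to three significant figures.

L ≈ 0.993 mH

For a thin toroid, L = μ₀N²A/(2πR).
L = (4π×10⁻⁷)(1450)²(3.210×10^-4) / (2π×0.136 m) = 9.925×10^-4 H.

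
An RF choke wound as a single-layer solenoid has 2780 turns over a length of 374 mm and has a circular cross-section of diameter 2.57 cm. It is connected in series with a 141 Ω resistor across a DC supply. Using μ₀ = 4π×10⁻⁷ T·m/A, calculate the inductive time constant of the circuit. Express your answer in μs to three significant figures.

τ ≈ 95.5 μs

A = π(d/2)² = π(1.285×10^-2 m)² = 5.187×10^-4 m².
L = μ₀N²A/ℓ = (4π×10⁻⁷)(2780)²(5.187×10^-4)/(0.374) = 1.347×10^-2 H.
τ = L/R = (1.347×10^-2)/(141) = 9.554×10^-5 s.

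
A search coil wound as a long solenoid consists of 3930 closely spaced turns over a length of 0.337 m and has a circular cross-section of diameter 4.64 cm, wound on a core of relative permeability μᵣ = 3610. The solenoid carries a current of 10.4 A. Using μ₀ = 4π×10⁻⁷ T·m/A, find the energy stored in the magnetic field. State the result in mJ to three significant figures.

U ≈ 19000000 mJ

A = π(d/2)² = π(2.320×10^-2 m)² = 1.691×10^-3 m².
L = μ₀μᵣN²A/ℓ = (4π×10⁻⁷)(3610)(3930)²(1.691×10^-3)/(0.337) = 351.6 H.
U = ½LI² = ½(351.6)(10.4)² = 1.901×10^4 J.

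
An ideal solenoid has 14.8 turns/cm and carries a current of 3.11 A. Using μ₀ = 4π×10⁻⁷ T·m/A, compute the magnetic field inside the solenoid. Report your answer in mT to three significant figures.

B ≈ 5.78 mT

Inside a long solenoid, B = μ₀nI.
B = (4π×10⁻⁷)(1.480×10^3 m⁻¹)(3.11 A) = 5.784×10^-3 T.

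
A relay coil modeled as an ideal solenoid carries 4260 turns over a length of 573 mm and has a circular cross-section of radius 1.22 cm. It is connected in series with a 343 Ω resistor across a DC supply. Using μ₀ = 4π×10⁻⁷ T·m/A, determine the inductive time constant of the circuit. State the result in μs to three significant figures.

τ ≈ 54.3 μs

A = πr² = π(1.220×10^-2 m)² = 4.676×10^-4 m².
L = μ₀N²A/ℓ = (4π×10⁻⁷)(4260)²(4.676×10^-4)/(0.573) = 1.861×10^-2 H.
τ = L/R = (1.861×10^-2)/(343) = 5.426×10^-5 s.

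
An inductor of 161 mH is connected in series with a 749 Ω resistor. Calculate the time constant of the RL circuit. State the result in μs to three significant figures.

τ ≈ 215 μs

τ = L/R = (0.161 H)/(749 Ω) = 2.150×10^-4 s.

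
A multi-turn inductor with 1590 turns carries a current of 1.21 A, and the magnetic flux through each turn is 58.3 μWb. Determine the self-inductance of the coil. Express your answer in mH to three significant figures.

L ≈ 76.6 mH

Self-inductance is defined by L = NΦ_B/I (flux linkage over current).
L = (1590)(5.830×10^-5 Wb)/(1.21 A) = 7.661×10^-2 H.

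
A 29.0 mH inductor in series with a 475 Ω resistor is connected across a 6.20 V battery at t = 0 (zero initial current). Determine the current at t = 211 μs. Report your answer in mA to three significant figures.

τ = L/R = 2.900×10^-2/475 = 6.105×10^-5 s; final current I_∞ = ε/R = 6.20/475 = 1.305×10^-2 A.
I(t) = I_∞(1 − e^(−t/τ)) with t/τ = 3.456.
I = (1.305×10^-2)(1 − e^(−3.456)) = 1.264×10^-2 A.

I ≈ 12.6 mA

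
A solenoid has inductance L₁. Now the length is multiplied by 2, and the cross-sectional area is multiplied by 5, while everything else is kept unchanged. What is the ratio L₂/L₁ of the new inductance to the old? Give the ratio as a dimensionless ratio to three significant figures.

L₂/L₁ = 2.50

For a solenoid, L ∝ μᵣN²A/ℓ.
L₂/L₁ = (2)^-1 × (5) = 2.50.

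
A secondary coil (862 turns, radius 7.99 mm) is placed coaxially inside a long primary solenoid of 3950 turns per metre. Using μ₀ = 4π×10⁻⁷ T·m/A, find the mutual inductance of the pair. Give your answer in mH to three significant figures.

M ≈ 0.858 mH

The outer solenoid produces a uniform field B₁ = μ₀n₁I₁ across the inner coil,
so the flux linkage is N₂Φ = N₂B₁A₂ = μ₀n₁N₂A₂·I₁, giving M = μ₀n₁N₂A₂.
A₂ = πr² = π(7.990×10^-3 m)² = 2.006×10^-4 m².
M = (4π×10⁻⁷)(3950)(862)(2.006×10^-4) = 8.581×10^-4 H.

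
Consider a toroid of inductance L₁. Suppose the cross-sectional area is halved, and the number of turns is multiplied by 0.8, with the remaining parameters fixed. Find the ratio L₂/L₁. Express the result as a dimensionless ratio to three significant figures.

L₂/L₁ = 0.320

For a toroid, L ∝ μᵣN²A/R.
L₂/L₁ = (0.5) × (0.8)^2 = 0.320.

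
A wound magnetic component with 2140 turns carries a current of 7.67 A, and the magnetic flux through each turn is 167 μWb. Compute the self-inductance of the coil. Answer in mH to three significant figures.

L ≈ 46.6 mH

Self-inductance is defined by L = NΦ_B/I (flux linkage over current).
L = (2140)(1.670×10^-4 Wb)/(7.67 A) = 4.659×10^-2 H.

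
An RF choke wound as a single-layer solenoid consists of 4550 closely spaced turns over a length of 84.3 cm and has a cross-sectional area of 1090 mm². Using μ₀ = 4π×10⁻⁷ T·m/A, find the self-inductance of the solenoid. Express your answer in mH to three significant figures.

L ≈ 33.6 mH

A = 1090 mm² = 1.090×10^-3 m².
For a long solenoid, L = μ₀N²A/ℓ.
L = (4π×10⁻⁷)(4550)²(1.090×10^-3)/(0.843 m) = 3.364×10^-2 H.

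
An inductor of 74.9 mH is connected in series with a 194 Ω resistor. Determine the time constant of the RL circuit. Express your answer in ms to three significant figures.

τ ≈ 0.386 ms

τ = L/R = (7.490×10^-2 H)/(194 Ω) = 3.861×10^-4 s.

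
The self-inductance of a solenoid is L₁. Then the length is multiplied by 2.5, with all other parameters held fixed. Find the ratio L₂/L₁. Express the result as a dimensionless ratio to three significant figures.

For a solenoid, L ∝ μᵣN²A/ℓ.
L₂/L₁ = (2.5)^-1 = 0.400.

L₂/L₁ = 0.400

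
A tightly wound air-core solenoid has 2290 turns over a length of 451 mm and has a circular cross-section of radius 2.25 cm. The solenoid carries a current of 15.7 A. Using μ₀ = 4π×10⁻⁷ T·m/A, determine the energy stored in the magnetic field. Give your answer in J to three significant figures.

A = πr² = π(2.250×10^-2 m)² = 1.590×10^-3 m².
L = μ₀N²A/ℓ = (4π×10⁻⁷)(2290)²(1.590×10^-3)/(0.451) = 2.324×10^-2 H.
U = ½LI² = ½(2.324×10^-2)(15.7)² = 2.864 J.

U ≈ 2.86 J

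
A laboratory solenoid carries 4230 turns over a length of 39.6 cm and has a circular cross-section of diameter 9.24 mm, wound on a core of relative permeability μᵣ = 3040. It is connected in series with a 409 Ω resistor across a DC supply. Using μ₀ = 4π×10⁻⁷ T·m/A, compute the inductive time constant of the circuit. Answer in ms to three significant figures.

A = π(d/2)² = π(4.620×10^-3 m)² = 6.706×10^-5 m².
L = μ₀μᵣN²A/ℓ = (4π×10⁻⁷)(3040)(4230)²(6.706×10^-5)/(0.396) = 11.57 H.
τ = L/R = (11.57)/(409) = 2.830×10^-2 s.

τ ≈ 28.3 ms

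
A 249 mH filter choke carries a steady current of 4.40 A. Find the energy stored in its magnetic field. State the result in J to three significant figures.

Stored magnetic energy: U = ½LI².
U = ½(0.249 H)(4.40 A)² = 2.41 J.

U ≈ 2.41 J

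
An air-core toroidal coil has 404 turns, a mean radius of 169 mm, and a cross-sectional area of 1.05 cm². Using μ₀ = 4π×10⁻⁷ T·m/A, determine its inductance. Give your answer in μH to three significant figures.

For a thin toroid, L = μ₀N²A/(2πR).
L = (4π×10⁻⁷)(404)²(1.050×10^-4) / (2π×0.169 m) = 2.028×10^-5 H.

L ≈ 20.3 μH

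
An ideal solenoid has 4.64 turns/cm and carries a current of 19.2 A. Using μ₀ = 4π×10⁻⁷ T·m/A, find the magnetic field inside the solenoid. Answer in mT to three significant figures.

Inside a long solenoid, B = μ₀nI.
B = (4π×10⁻⁷)(464 m⁻¹)(19.2 A) = 1.120×10^-2 T.

B ≈ 11.2 mT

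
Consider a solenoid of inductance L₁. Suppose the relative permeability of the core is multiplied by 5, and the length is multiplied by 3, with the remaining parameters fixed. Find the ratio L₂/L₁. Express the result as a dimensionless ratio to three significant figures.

For a solenoid, L ∝ μᵣN²A/ℓ.
L₂/L₁ = (5) × (3)^-1 = 1.67.

L₂/L₁ = 1.67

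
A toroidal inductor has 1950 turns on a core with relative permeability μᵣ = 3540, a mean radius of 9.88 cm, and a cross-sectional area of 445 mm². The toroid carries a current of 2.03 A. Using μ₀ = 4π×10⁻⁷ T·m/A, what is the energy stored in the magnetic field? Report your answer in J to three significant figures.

L = μ₀μᵣN²A/(2πR) = (4π×10⁻⁷)(3540)(1950)²(4.450×10^-4)/(2π×9.880×10^-2) = 12.13 H.
U = ½LI² = ½(12.13)(2.03)² = 24.98 J.

U ≈ 25.0 J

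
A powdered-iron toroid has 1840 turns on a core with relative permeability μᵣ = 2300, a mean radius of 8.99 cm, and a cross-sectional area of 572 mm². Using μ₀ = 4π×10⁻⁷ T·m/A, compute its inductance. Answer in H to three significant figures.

For a thin toroid, L = μ₀μᵣN²A/(2πR).
L = (4π×10⁻⁷)(2300)(1840)²(5.720×10^-4) / (2π×8.990×10^-2 m) = 9.909 H.

L ≈ 9.91 H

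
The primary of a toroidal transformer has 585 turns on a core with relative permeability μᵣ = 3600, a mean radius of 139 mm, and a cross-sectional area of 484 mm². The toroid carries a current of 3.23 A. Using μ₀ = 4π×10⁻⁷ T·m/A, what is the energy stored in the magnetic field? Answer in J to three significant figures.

L = μ₀μᵣN²A/(2πR) = (4π×10⁻⁷)(3600)(585)²(4.840×10^-4)/(2π×0.139) = 0.858 H.
U = ½LI² = ½(0.858)(3.23)² = 4.476 J.

U ≈ 4.48 J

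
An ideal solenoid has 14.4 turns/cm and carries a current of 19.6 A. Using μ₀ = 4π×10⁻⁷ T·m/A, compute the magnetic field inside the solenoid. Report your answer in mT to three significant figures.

Inside a long solenoid, B = μ₀nI.
B = (4π×10⁻⁷)(1.440×10^3 m⁻¹)(19.6 A) = 3.547×10^-2 T.

B ≈ 35.5 mT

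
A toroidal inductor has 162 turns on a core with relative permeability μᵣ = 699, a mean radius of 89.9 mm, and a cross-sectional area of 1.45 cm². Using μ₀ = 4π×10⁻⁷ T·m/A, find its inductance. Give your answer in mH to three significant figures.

For a thin toroid, L = μ₀μᵣN²A/(2πR).
L = (4π×10⁻⁷)(699)(162)²(1.450×10^-4) / (2π×8.990×10^-2 m) = 5.918×10^-3 H.

L ≈ 5.92 mH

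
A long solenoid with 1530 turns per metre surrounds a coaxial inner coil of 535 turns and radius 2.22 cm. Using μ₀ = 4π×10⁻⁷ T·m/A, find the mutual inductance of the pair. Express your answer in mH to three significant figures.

M ≈ 1.59 mH

The outer solenoid produces a uniform field B₁ = μ₀n₁I₁ across the inner coil,
so the flux linkage is N₂Φ = N₂B₁A₂ = μ₀n₁N₂A₂·I₁, giving M = μ₀n₁N₂A₂.
A₂ = πr² = π(2.220×10^-2 m)² = 1.548×10^-3 m².
M = (4π×10⁻⁷)(1530)(535)(1.548×10^-3) = 1.593×10^-3 H.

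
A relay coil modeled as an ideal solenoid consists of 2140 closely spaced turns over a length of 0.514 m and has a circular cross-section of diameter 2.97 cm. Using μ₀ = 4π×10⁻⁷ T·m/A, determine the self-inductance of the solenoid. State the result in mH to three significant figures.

L ≈ 7.76 mH

A = π(d/2)² = π(1.485×10^-2 m)² = 6.928×10^-4 m².
For a long solenoid, L = μ₀N²A/ℓ.
L = (4π×10⁻⁷)(2140)²(6.928×10^-4)/(0.514 m) = 7.757×10^-3 H.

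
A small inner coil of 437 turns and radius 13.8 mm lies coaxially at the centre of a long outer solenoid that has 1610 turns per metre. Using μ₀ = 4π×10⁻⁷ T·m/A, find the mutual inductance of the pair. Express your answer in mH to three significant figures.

M ≈ 0.529 mH

The outer solenoid produces a uniform field B₁ = μ₀n₁I₁ across the inner coil,
so the flux linkage is N₂Φ = N₂B₁A₂ = μ₀n₁N₂A₂·I₁, giving M = μ₀n₁N₂A₂.
A₂ = πr² = π(1.380×10^-2 m)² = 5.983×10^-4 m².
M = (4π×10⁻⁷)(1610)(437)(5.983×10^-4) = 5.290×10^-4 H.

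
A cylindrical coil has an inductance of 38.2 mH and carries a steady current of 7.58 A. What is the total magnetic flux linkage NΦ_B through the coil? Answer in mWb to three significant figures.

NΦ_B ≈ 290 mWb

From L = NΦ_B/I, the flux linkage is NΦ_B = LI.
NΦ_B = (3.820×10^-2 H)(7.58 A) = 0.2896 Wb.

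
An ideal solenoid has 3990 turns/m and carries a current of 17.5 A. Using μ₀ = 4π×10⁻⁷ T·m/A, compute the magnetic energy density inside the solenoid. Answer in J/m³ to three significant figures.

u ≈ 3060 J/m³

B = μ₀nI = (4π×10⁻⁷)(3.990×10^3)(17.5) = 8.774×10^-2 T.
u = B²/(2μ₀) = (8.774×10^-2)²/(2×4π×10⁻⁷) = 3.063×10^3 J/m³.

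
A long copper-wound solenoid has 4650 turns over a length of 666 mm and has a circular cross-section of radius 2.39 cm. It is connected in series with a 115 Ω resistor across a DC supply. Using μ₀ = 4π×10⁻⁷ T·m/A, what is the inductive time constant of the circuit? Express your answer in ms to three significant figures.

A = πr² = π(2.390×10^-2 m)² = 1.7945×10^-3 m².
L = μ₀N²A/ℓ = (4π×10⁻⁷)(4650)²(1.7945×10^-3)/(0.666) = 7.321×10^-2 H.
τ = L/R = (7.321×10^-2)/(115) = 6.366×10^-4 s.

τ ≈ 0.637 ms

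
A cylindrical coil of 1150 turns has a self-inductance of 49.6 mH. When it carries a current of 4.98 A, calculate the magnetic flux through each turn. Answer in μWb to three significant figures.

Φ_B ≈ 215 μWb

From L = NΦ_B/I, the flux per turn is Φ_B = LI/N.
Φ_B = (4.960×10^-2 H)(4.98 A)/1150 = 2.148×10^-4 Wb.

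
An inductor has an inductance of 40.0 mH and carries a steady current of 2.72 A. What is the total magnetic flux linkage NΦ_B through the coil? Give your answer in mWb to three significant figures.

From L = NΦ_B/I, the flux linkage is NΦ_B = LI.
NΦ_B = (4.000×10^-2 H)(2.72 A) = 0.1088 Wb.

NΦ_B ≈ 109 mWb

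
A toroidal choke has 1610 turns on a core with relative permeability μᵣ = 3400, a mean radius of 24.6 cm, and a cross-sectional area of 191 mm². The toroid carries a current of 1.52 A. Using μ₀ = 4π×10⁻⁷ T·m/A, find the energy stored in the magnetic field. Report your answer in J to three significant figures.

L = μ₀μᵣN²A/(2πR) = (4π×10⁻⁷)(3400)(1610)²(1.910×10^-4)/(2π×0.246) = 1.369 H.
U = ½LI² = ½(1.369)(1.52)² = 1.581 J.

U ≈ 1.58 J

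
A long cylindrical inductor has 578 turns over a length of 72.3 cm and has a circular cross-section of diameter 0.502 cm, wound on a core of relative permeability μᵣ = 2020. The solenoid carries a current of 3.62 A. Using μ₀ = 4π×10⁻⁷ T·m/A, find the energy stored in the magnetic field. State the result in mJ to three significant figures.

A = π(d/2)² = π(2.510×10^-3 m)² = 1.979×10^-5 m².
L = μ₀μᵣN²A/ℓ = (4π×10⁻⁷)(2020)(578)²(1.979×10^-5)/(0.723) = 2.322×10^-2 H.
U = ½LI² = ½(2.322×10^-2)(3.62)² = 0.1521 J.

U ≈ 152 mJ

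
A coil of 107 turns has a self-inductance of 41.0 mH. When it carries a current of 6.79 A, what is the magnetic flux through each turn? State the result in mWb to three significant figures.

From L = NΦ_B/I, the flux per turn is Φ_B = LI/N.
Φ_B = (4.100×10^-2 H)(6.79 A)/107 = 2.602×10^-3 Wb.

Φ_B ≈ 2.60 mWb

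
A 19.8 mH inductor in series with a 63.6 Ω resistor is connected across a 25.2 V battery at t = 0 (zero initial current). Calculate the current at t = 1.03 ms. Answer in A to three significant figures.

τ = L/R = 1.980×10^-2/63.6 = 3.113×10^-4 s; final current I_∞ = ε/R = 25.2/63.6 = 0.3962 A.
I(t) = I_∞(1 − e^(−t/τ)) with t/τ = 3.308.
I = (0.3962)(1 − e^(−3.308)) = 0.3817 A.

I ≈ 0.382 A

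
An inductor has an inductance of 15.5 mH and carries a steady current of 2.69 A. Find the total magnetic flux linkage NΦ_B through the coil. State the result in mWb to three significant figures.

From L = NΦ_B/I, the flux linkage is NΦ_B = LI.
NΦ_B = (1.550×10^-2 H)(2.69 A) = 4.169×10^-2 Wb.

NΦ_B ≈ 41.7 mWb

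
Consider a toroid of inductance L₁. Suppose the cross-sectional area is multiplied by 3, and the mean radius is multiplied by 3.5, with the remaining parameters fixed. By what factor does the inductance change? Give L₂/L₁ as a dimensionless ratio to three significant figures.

L₂/L₁ = 0.857

For a toroid, L ∝ μᵣN²A/R.
L₂/L₁ = (3) × (3.5)^-1 = 0.857.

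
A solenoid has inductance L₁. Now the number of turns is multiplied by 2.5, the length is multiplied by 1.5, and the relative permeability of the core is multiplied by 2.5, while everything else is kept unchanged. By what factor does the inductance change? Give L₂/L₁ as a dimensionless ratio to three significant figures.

L₂/L₁ = 10.4

For a solenoid, L ∝ μᵣN²A/ℓ.
L₂/L₁ = (2.5)^2 × (1.5)^-1 × (2.5) = 10.4.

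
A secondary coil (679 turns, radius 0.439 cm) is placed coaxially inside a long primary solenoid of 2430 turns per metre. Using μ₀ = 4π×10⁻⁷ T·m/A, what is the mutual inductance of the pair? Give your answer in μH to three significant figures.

M ≈ 126 μH

The outer solenoid produces a uniform field B₁ = μ₀n₁I₁ across the inner coil,
so the flux linkage is N₂Φ = N₂B₁A₂ = μ₀n₁N₂A₂·I₁, giving M = μ₀n₁N₂A₂.
A₂ = πr² = π(4.390×10^-3 m)² = 6.0545×10^-5 m².
M = (4π×10⁻⁷)(2430)(679)(6.0545×10^-5) = 1.255×10^-4 H.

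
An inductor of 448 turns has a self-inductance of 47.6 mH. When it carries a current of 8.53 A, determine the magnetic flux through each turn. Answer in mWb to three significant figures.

Φ_B ≈ 0.906 mWb

From L = NΦ_B/I, the flux per turn is Φ_B = LI/N.
Φ_B = (4.760×10^-2 H)(8.53 A)/448 = 9.063×10^-4 Wb.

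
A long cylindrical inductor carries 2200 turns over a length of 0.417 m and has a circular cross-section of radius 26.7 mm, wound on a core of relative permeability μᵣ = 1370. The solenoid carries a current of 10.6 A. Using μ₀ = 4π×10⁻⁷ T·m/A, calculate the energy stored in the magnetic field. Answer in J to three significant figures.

A = πr² = π(2.670×10^-2 m)² = 2.240×10^-3 m².
L = μ₀μᵣN²A/ℓ = (4π×10⁻⁷)(1370)(2200)²(2.240×10^-3)/(0.417) = 44.75 H.
U = ½LI² = ½(44.75)(10.6)² = 2.514×10^3 J.

U ≈ 2510 J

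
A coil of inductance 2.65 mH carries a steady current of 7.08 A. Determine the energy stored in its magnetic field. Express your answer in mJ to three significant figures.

U ≈ 66.4 mJ

Stored magnetic energy: U = ½LI².
U = ½(2.650×10^-3 H)(7.08 A)² = 6.642×10^-2 J.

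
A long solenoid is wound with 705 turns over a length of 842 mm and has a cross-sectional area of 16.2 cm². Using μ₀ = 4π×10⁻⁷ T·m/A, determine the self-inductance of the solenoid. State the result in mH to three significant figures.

L ≈ 1.20 mH

A = 16.2 cm² = 1.620×10^-3 m².
For a long solenoid, L = μ₀N²A/ℓ.
L = (4π×10⁻⁷)(705)²(1.620×10^-3)/(0.842 m) = 1.202×10^-3 H.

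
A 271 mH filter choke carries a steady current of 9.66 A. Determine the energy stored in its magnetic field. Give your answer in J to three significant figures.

Stored magnetic energy: U = ½LI².
U = ½(0.271 H)(9.66 A)² = 12.64 J.

U ≈ 12.6 J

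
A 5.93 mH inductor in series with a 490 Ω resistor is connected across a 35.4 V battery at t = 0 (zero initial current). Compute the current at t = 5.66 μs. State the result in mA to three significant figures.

I ≈ 27.0 mA

τ = L/R = 5.930×10^-3/490 = 1.210×10^-5 s; final current I_∞ = ε/R = 35.4/490 = 7.224×10^-2 A.
I(t) = I_∞(1 − e^(−t/τ)) with t/τ = 0.468.
I = (7.224×10^-2)(1 − e^(−0.468)) = 2.699×10^-2 A.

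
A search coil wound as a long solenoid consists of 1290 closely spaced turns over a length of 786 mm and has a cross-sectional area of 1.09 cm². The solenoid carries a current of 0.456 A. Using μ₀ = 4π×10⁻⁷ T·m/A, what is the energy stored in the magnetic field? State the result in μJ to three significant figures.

U ≈ 30.2 μJ

A = 1.09 cm² = 1.090×10^-4 m².
L = μ₀N²A/ℓ = (4π×10⁻⁷)(1290)²(1.090×10^-4)/(0.786) = 2.900×10^-4 H.
U = ½LI² = ½(2.900×10^-4)(0.456)² = 3.015×10^-5 J.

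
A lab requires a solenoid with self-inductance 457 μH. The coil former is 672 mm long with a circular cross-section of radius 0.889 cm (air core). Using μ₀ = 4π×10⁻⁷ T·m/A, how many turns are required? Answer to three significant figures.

A = πr² = π(8.890×10^-3 m)² = 2.483×10^-4 m².
From L = μ₀N²A/ℓ, N = √(Lℓ / (μ₀A)).
N = √[(4.570×10^-4)(0.672) / ((4π×10⁻⁷)×2.483×10^-4)] = √(9.843×10^5) ≈ 992.1.

N ≈ 992 turns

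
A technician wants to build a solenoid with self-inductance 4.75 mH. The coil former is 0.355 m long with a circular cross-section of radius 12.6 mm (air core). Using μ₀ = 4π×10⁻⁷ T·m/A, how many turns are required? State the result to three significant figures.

N ≈ 1640 turns

A = πr² = π(1.260×10^-2 m)² = 4.988×10^-4 m².
From L = μ₀N²A/ℓ, N = √(Lℓ / (μ₀A)).
N = √[(4.750×10^-3)(0.355) / ((4π×10⁻⁷)×4.988×10^-4)] = √(2.690×10^6) ≈ 1640.3.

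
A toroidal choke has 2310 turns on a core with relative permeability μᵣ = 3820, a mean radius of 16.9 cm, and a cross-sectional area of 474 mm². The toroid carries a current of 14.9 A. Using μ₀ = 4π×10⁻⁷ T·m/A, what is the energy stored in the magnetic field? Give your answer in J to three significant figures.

U ≈ 1270 J

L = μ₀μᵣN²A/(2πR) = (4π×10⁻⁷)(3820)(2310)²(4.740×10^-4)/(2π×0.169) = 11.43 H.
U = ½LI² = ½(11.43)(14.9)² = 1.269×10^3 J.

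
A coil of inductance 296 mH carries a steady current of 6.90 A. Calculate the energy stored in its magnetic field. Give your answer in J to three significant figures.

U ≈ 7.05 J

Stored magnetic energy: U = ½LI².
U = ½(0.296 H)(6.90 A)² = 7.046 J.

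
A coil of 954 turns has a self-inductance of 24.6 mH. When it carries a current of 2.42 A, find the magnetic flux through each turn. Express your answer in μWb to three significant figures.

Φ_B ≈ 62.4 μWb

From L = NΦ_B/I, the flux per turn is Φ_B = LI/N.
Φ_B = (2.460×10^-2 H)(2.42 A)/954 = 6.240×10^-5 Wb.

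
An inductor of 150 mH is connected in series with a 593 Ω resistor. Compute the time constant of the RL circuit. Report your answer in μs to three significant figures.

τ ≈ 253 μs

τ = L/R = (0.15 H)/(593 Ω) = 2.530×10^-4 s.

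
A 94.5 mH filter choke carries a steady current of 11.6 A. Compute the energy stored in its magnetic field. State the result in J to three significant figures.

Stored magnetic energy: U = ½LI².
U = ½(9.450×10^-2 H)(11.6 A)² = 6.358 J.

U ≈ 6.36 J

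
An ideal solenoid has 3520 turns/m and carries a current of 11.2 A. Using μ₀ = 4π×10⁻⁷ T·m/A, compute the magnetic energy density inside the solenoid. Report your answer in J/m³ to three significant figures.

u ≈ 977 J/m³

B = μ₀nI = (4π×10⁻⁷)(3.520×10^3)(11.2) = 4.954×10^-2 T.
u = B²/(2μ₀) = (4.954×10^-2)²/(2×4π×10⁻⁷) = 976.6 J/m³.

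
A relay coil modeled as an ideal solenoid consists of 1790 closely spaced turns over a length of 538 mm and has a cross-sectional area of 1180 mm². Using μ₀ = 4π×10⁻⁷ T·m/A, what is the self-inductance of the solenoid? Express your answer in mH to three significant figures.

A = 1180 mm² = 1.180×10^-3 m².
For a long solenoid, L = μ₀N²A/ℓ.
L = (4π×10⁻⁷)(1790)²(1.180×10^-3)/(0.538 m) = 8.831×10^-3 H.

L ≈ 8.83 mH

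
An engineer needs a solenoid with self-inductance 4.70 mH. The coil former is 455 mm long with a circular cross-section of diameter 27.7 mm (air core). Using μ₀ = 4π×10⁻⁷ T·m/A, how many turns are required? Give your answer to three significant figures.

N ≈ 1680 turns

A = π(d/2)² = π(1.385×10^-2 m)² = 6.026×10^-4 m².
From L = μ₀N²A/ℓ, N = √(Lℓ / (μ₀A)).
N = √[(4.700×10^-3)(0.455) / ((4π×10⁻⁷)×6.026×10^-4)] = √(2.824×10^6) ≈ 1680.4.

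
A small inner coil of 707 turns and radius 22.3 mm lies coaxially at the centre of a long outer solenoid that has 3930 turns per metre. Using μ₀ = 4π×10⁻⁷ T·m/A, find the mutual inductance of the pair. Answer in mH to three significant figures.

The outer solenoid produces a uniform field B₁ = μ₀n₁I₁ across the inner coil,
so the flux linkage is N₂Φ = N₂B₁A₂ = μ₀n₁N₂A₂·I₁, giving M = μ₀n₁N₂A₂.
A₂ = πr² = π(2.230×10^-2 m)² = 1.562×10^-3 m².
M = (4π×10⁻⁷)(3930)(707)(1.562×10^-3) = 5.4548×10^-3 H.

M ≈ 5.45 mH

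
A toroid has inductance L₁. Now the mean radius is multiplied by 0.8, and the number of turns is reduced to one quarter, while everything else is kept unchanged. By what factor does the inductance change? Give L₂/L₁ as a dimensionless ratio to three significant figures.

L₂/L₁ = 0.0781

For a toroid, L ∝ μᵣN²A/R.
L₂/L₁ = (0.8)^-1 × (0.25)^2 = 0.0781.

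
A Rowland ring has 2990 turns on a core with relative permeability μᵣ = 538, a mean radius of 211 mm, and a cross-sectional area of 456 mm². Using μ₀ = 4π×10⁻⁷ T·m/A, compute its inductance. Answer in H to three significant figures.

L ≈ 2.08 H

For a thin toroid, L = μ₀μᵣN²A/(2πR).
L = (4π×10⁻⁷)(538)(2990)²(4.560×10^-4) / (2π×0.211 m) = 2.079 H.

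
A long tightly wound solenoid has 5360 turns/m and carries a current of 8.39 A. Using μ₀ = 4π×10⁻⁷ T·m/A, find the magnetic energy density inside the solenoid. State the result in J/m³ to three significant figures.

B = μ₀nI = (4π×10⁻⁷)(5.360×10^3)(8.39) = 5.651×10^-2 T.
u = B²/(2μ₀) = (5.651×10^-2)²/(2×4π×10⁻⁷) = 1.271×10^3 J/m³.

u ≈ 1270 J/m³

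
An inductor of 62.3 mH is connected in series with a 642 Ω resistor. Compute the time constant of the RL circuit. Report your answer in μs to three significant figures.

τ = L/R = (6.230×10^-2 H)/(642 Ω) = 9.704×10^-5 s.

τ ≈ 97.0 μs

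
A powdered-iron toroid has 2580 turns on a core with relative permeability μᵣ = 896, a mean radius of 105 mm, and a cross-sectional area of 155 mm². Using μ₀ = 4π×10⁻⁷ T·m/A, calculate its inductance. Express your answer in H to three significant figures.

For a thin toroid, L = μ₀μᵣN²A/(2πR).
L = (4π×10⁻⁷)(896)(2580)²(1.550×10^-4) / (2π×0.105 m) = 1.761 H.

L ≈ 1.76 H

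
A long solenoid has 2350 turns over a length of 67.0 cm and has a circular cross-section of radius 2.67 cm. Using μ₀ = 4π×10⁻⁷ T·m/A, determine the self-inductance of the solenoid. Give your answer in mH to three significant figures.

A = πr² = π(2.670×10^-2 m)² = 2.240×10^-3 m².
For a long solenoid, L = μ₀N²A/ℓ.
L = (4π×10⁻⁷)(2350)²(2.240×10^-3)/(0.67 m) = 2.320×10^-2 H.

L ≈ 23.2 mH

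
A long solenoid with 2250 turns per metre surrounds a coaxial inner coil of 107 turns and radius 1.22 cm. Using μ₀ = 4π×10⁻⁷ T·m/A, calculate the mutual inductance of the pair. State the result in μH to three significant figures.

The outer solenoid produces a uniform field B₁ = μ₀n₁I₁ across the inner coil,
so the flux linkage is N₂Φ = N₂B₁A₂ = μ₀n₁N₂A₂·I₁, giving M = μ₀n₁N₂A₂.
A₂ = πr² = π(1.220×10^-2 m)² = 4.676×10^-4 m².
M = (4π×10⁻⁷)(2250)(107)(4.676×10^-4) = 1.4146×10^-4 H.

M ≈ 141 μH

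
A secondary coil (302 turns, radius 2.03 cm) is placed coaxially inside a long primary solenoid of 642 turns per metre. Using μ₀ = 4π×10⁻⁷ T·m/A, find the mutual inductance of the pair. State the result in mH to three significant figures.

The outer solenoid produces a uniform field B₁ = μ₀n₁I₁ across the inner coil,
so the flux linkage is N₂Φ = N₂B₁A₂ = μ₀n₁N₂A₂·I₁, giving M = μ₀n₁N₂A₂.
A₂ = πr² = π(2.030×10^-2 m)² = 1.2946×10^-3 m².
M = (4π×10⁻⁷)(642)(302)(1.2946×10^-3) = 3.154×10^-4 H.

M ≈ 0.315 mH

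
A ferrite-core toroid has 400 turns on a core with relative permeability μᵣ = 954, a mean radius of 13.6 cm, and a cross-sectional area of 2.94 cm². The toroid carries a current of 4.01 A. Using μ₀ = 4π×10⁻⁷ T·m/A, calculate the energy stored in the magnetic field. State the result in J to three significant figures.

U ≈ 0.531 J

L = μ₀μᵣN²A/(2πR) = (4π×10⁻⁷)(954)(400)²(2.940×10^-4)/(2π×0.136) = 6.599×10^-2 H.
U = ½LI² = ½(6.599×10^-2)(4.01)² = 0.5306 J.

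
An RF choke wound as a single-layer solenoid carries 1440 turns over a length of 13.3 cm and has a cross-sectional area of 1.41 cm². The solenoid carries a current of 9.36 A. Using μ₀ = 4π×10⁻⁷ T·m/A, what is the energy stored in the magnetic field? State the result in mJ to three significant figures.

A = 1.41 cm² = 1.410×10^-4 m².
L = μ₀N²A/ℓ = (4π×10⁻⁷)(1440)²(1.410×10^-4)/(0.133) = 2.763×10^-3 H.
U = ½LI² = ½(2.763×10^-3)(9.36)² = 0.121 J.

U ≈ 121 mJ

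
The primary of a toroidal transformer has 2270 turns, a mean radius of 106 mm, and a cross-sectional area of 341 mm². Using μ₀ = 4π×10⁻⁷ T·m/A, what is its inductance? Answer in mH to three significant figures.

L ≈ 3.32 mH

For a thin toroid, L = μ₀N²A/(2πR).
L = (4π×10⁻⁷)(2270)²(3.410×10^-4) / (2π×0.106 m) = 3.315×10^-3 H.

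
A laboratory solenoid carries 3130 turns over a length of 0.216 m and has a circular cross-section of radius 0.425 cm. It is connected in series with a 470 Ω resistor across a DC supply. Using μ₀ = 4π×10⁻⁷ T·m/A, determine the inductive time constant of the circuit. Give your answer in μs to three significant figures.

τ ≈ 6.88 μs

A = πr² = π(4.250×10^-3 m)² = 5.6745×10^-5 m².
L = μ₀N²A/ℓ = (4π×10⁻⁷)(3130)²(5.6745×10^-5)/(0.216) = 3.234×10^-3 H.
τ = L/R = (3.234×10^-3)/(470) = 6.881×10^-6 s.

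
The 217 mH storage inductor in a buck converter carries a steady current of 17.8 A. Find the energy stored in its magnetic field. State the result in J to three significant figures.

Stored magnetic energy: U = ½LI².
U = ½(0.217 H)(17.8 A)² = 34.38 J.

U ≈ 34.4 J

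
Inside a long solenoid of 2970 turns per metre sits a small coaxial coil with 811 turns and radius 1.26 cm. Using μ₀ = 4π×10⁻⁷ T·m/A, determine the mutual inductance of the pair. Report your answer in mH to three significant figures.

M ≈ 1.51 mH

The outer solenoid produces a uniform field B₁ = μ₀n₁I₁ across the inner coil,
so the flux linkage is N₂Φ = N₂B₁A₂ = μ₀n₁N₂A₂·I₁, giving M = μ₀n₁N₂A₂.
A₂ = πr² = π(1.260×10^-2 m)² = 4.988×10^-4 m².
M = (4π×10⁻⁷)(2970)(811)(4.988×10^-4) = 1.510×10^-3 H.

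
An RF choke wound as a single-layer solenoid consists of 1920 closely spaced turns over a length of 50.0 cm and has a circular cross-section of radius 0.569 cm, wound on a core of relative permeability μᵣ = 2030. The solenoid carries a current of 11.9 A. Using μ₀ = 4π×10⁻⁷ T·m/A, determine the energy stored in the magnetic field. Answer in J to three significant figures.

A = πr² = π(5.690×10^-3 m)² = 1.017×10^-4 m².
L = μ₀μᵣN²A/ℓ = (4π×10⁻⁷)(2030)(1920)²(1.017×10^-4)/(0.5) = 1.913 H.
U = ½LI² = ½(1.913)(11.9)² = 135.4 J.

U ≈ 135 J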